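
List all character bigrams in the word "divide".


Word: "divide" (length 6)
Number of bigrams = 6 - 2 + 1 = 5
  Position 0: "di"
  Position 1: "iv"
  Position 2: "vi"
  Position 3: "id"
  Position 4: "de"
Bigrams = "di", "iv", "vi", "id", "de"


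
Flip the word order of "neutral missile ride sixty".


Original: "neutral missile ride sixty"
Words (1..n): neutral | missile | ride | sixty
Reversed (n..1): sixty | ride | missile | neutral
Result = "sixty ride missile neutral"


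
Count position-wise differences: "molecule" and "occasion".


Comparing character by character (same length = 8):
  Pos 0: 'm' vs 'o' !=
  Pos 1: 'o' vs 'c' !=
  Pos 2: 'l' vs 'c' !=
  Pos 3: 'e' vs 'a' !=
  Pos 4: 'c' vs 's' !=
  Pos 5: 'u' vs 'i' !=
  Pos 6: 'l' vs 'o' !=
  Pos 7: 'e' vs 'n' !=
Hamming distance = 8


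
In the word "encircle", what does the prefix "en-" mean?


Prefix: en-
As in: encircle -> en- + circle
Meaning = cause to / put into


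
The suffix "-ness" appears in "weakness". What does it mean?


Suffix: -ness
Example: weakness = weak + -ness
Meaning = state of being


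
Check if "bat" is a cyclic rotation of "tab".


Word: "tab", Candidate: "bat"
Method: check if candidate is substring of word+word
"tabtab" contains "bat"? No
Is rotation = No


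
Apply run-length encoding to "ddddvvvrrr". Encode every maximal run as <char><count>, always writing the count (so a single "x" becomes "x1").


String: "ddddvvvrrr"
Scanning for consecutive runs:
  'd' x 4
  'v' x 3
  'r' x 3
RLE = "d4v3r3"


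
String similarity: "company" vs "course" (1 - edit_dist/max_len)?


Word 1: "company" (length 7)
Word 2: "course" (length 6)
One optimal edit sequence:
  1. keep 'c'
  2. keep 'o'
  3. delete 'm'  (+1)
  4. substitute 'p' -> 'u'  (+1)
  5. substitute 'a' -> 'r'  (+1)
  6. substitute 'n' -> 's'  (+1)
  7. substitute 'y' -> 'e'  (+1)
Edit distance = 5
Max length = max(7, 6) = 7
Similarity = 1 - 5/7
= 0.2857


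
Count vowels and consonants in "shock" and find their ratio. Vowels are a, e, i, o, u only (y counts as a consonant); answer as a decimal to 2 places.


Word: "shock"
Vowels (a,e,i,o,u): 1
Consonants: 4
Ratio = 1/4
= 0.25


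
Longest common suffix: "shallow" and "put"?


Word 1: "shallow"
Word 2: "put"
Comparing from end:
  Pos -1: 'w' != 't' (stop)
LCS = "" (length 0)


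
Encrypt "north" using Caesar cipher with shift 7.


Word: "north"
Shift: 7
Each letter → (letter + shift) mod 26:
  'n' (13) + 7 = 20 → 'u'
  'o' (14) + 7 = 21 → 'v'
  'r' (17) + 7 = 24 → 'y'
  't' (19) + 7 = 0 → 'a'
  'h' (7) + 7 = 14 → 'o'
Result = "uvyao"


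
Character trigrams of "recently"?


Word: "recently" (length 8)
Number of trigrams = 8 - 3 + 1 = 6
  Position 0: "rec"
  Position 1: "ece"
  Position 2: "cen"
  Position 3: "ent"
  Position 4: "ntl"
  Position 5: "tly"
Trigrams = "rec", "ece", "cen", "ent", "ntl", "tly"


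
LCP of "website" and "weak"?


Word 1: "website"
Word 2: "weak"
Comparing from start:
  Pos 0: 'w' == 'w'
  Pos 1: 'e' == 'e'
  Pos 2: 'b' != 'a' (stop)
LCP = "we" (length 2)


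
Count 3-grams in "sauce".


Word: "sauce" (length 5)
Number of 3-grams = length - 3 + 1 = 5 - 3 + 1
= 3


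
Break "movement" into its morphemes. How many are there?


Word: "movement"
Morphemes: move + -ment
Each morpheme carries meaning
= 2 morphemes


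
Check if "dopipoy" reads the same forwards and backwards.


Word: "dopipoy"
Reversed: "yopipod"
Forward == Backward? dopipoy != yopipod
Palindrome = No


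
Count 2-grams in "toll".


Word: "toll" (length 4)
Number of 2-grams = length - 2 + 1 = 4 - 2 + 1
= 3


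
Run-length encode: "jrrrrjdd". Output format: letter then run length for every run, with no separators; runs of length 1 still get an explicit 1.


String: "jrrrrjdd"
Scanning for consecutive runs:
  'j' x 1
  'r' x 4
  'j' x 1
  'd' x 2
RLE = "j1r4j1d2"


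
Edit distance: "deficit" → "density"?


Word 1: "deficit" (length 7)
Word 2: "density" (length 7)
One optimal edit sequence (insert/delete/substitute each cost 1):
  1. keep 'd'
  2. keep 'e'
  3. delete 'f'  (+1)
  4. substitute 'i' -> 'n'  (+1)
  5. substitute 'c' -> 's'  (+1)
  6. keep 'i'
  7. keep 't'
  8. insert 'y'  (+1)
Total edit operations: 4
Edit distance = 4


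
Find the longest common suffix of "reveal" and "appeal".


Word 1: "reveal"
Word 2: "appeal"
Comparing from end:
  Pos -1: 'l' == 'l'
  Pos -2: 'a' == 'a'
  Pos -3: 'e' == 'e'
  Pos -4: 'v' != 'p' (stop)
LCS = "eal" (length 3)


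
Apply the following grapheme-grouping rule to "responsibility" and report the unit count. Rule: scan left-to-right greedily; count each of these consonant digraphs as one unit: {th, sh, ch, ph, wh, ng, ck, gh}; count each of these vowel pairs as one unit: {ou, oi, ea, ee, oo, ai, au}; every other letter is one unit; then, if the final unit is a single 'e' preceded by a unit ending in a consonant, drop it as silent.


Word: "responsibility" (14 letters)
Left-to-right scan:
  [1] 'r' (letter)
  [2] 'e' (letter)
  [3] 's' (letter)
  [4] 'p' (letter)
  [5] 'o' (letter)
  [6] 'n' (letter)
  [7] 's' (letter)
  [8] 'i' (letter)
  [9] 'b' (letter)
  [10] 'i' (letter)
  [11] 'l' (letter)
  [12] 'i' (letter)
  [13] 't' (letter)
  [14] 'y' (letter)
Units from scan: 14
Sound units = 14 units


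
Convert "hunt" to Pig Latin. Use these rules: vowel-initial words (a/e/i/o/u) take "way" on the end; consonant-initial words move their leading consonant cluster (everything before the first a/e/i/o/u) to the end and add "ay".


Word: "hunt"
Starts with consonant(s) → move to end, add 'ay'
Consonant cluster: "h"
Pig Latin = "unthay"


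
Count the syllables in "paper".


Word: "paper"
Syllable breakdown: pa-per
Counting: 2 parts
= 2 syllables


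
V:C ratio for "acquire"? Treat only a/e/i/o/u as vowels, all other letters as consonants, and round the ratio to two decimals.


Word: "acquire"
Vowels (a,e,i,o,u): 4
Consonants: 3
Ratio = 4/3
= 1.33


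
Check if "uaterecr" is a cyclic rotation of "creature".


Word: "creature", Candidate: "uaterecr"
Method: check if candidate is substring of word+word
"creaturecreature" contains "uaterecr"? No
Is rotation = No


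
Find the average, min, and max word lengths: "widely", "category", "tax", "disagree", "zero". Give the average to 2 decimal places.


Lengths: "widely"=6, "category"=8, "tax"=3, "disagree"=8, "zero"=4
Sum = 29, Count = 5
Average = 29/5 = 5.80
= avg=5.80, min=3, max=8


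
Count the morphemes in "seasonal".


Word: "seasonal"
Morphemes: season | -al
Each morpheme carries meaning
= 2 morphemes


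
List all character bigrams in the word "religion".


Word: "religion" (length 8)
Number of bigrams = 8 - 2 + 1 = 7
  Position 0: "re"
  Position 1: "el"
  Position 2: "li"
  Position 3: "ig"
  Position 4: "gi"
  Position 5: "io"
  Position 6: "on"
Bigrams = "re", "el", "li", "ig", "gi", "io", "on"


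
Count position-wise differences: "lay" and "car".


Comparing character by character (same length = 3):
  Pos 0: 'l' vs 'c' !=
  Pos 1: 'a' vs 'a' =
  Pos 2: 'y' vs 'r' !=
Hamming distance = 2


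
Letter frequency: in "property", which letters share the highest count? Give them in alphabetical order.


Word: "property"
Letter counts:
  'e': 1
  'o': 1
  'p': 2
  'r': 2
  't': 1
  'y': 1
Maximum count = 2
Most frequent = 'p', 'r' (2 times each)


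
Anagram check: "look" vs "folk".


Word 1: "look" → sorted: kloo
Word 2: "folk" → sorted: fklo
Same letters? kloo != fklo
Anagram = No


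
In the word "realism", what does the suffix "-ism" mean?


Suffix: -ism
Example: realism = real + -ism
Meaning = belief / practice


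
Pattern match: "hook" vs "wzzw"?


Pattern of "hook": [0, 1, 1, 2]
Pattern of "wzzw": [0, 1, 1, 0]
Patterns do not match
Same pattern = No


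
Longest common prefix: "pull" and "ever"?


Word 1: "pull"
Word 2: "ever"
Comparing from start:
  Pos 0: 'p' != 'e' (stop)
LCP = "" (length 0)


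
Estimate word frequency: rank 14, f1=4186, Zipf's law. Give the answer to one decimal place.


Zipf's law: f(r) = f(1) / r
f(1) = 4186
f(14) = 4186 / 14
= 299.0 occurrences


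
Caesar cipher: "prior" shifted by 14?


Word: "prior"
Shift: 14
Each letter → (letter + shift) mod 26:
  'p' (15) + 14 = 3 → 'd'
  'r' (17) + 14 = 5 → 'f'
  'i' (8) + 14 = 22 → 'w'
  'o' (14) + 14 = 2 → 'c'
  'r' (17) + 14 = 5 → 'f'
Result = "dfwcf"


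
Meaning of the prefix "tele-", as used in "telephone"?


Prefix: tele-
Example: telephone (tele- + phone)
Meaning = distant


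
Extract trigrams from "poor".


Word: "poor" (length 4)
Number of trigrams = 4 - 3 + 1 = 2
  Position 0: "poo"
  Position 1: "oor"
Trigrams = "poo", "oor"


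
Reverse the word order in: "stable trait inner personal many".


Original: "stable trait inner personal many"
Words (1..n): stable | trait | inner | personal | many
Reversed (n..1): many | personal | inner | trait | stable
Result = "many personal inner trait stable"


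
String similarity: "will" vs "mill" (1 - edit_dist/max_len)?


Word 1: "will" (length 4)
Word 2: "mill" (length 4)
One optimal edit sequence:
  1. substitute 'w' -> 'm'  (+1)
  2. keep 'i'
  3. keep 'l'
  4. keep 'l'
Edit distance = 1
Max length = max(4, 4) = 4
Similarity = 1 - 1/4
= 0.7500


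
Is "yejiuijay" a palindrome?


Word: "yejiuijay"
Reversed: "yajiuijey"
Forward == Backward? yejiuijay != yajiuijey
Palindrome = No


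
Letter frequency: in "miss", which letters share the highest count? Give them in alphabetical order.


Word: "miss"
Letter counts:
  'i': 1
  'm': 1
  's': 2
Maximum count = 2
Most frequent = 's' (2 times each)


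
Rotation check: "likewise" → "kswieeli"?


Word: "likewise", Candidate: "kswieeli"
Method: check if candidate is substring of word+word
"likewiselikewise" contains "kswieeli"? No
Is rotation = No


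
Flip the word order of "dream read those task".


Original: "dream read those task"
Words (1..n): dream | read | those | task
Reversed (n..1): task | those | read | dream
Result = "task those read dream"


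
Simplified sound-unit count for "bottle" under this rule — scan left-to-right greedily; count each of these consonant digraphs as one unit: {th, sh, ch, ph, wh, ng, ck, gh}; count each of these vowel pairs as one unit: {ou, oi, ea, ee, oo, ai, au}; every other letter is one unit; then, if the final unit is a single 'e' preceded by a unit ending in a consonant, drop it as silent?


Word: "bottle" (6 letters)
Left-to-right scan:
  [1] 'b' (letter)
  [2] 'o' (letter)
  [3] 't' (letter)
  [4] 't' (letter)
  [5] 'l' (letter)
  [6] 'e' (letter)
Units from scan: 6
Final unit is 'e' after a consonant -> drop as silent (-1)
Sound units = 5 units


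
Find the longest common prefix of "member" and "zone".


Word 1: "member"
Word 2: "zone"
Comparing from start:
  Pos 0: 'm' != 'z' (stop)
LCP = "" (length 0)


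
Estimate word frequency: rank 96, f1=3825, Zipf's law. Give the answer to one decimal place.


Zipf's law: f(r) = f(1) / r
f(1) = 3825
f(96) = 3825 / 96
= 39.8 occurrences


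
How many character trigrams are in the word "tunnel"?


Word: "tunnel" (length 6)
Number of 3-grams = length - 3 + 1 = 6 - 3 + 1
= 4


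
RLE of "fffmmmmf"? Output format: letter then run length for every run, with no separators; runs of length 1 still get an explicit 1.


String: "fffmmmmf"
Scanning for consecutive runs:
  'f' x 3
  'm' x 4
  'f' x 1
RLE = "f3m4f1"


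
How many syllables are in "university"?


Word: "university"
Syllable breakdown: u / ni / ver / si / ty
Counting: 5 parts
= 5 syllables


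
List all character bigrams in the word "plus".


Word: "plus" (length 4)
Number of bigrams = 4 - 2 + 1 = 3
  Position 0: "pl"
  Position 1: "lu"
  Position 2: "us"
Bigrams = "pl", "lu", "us"


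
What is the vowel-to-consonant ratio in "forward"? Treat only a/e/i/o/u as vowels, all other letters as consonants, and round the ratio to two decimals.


Word: "forward"
Vowels (a,e,i,o,u): 2
Consonants: 5
Ratio = 2/5
= 0.40


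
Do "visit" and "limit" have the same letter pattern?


Pattern of "visit": [0, 1, 2, 1, 3]
Pattern of "limit": [0, 1, 2, 1, 3]
Patterns match
Same pattern = Yes


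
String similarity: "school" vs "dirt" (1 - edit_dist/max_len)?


Word 1: "school" (length 6)
Word 2: "dirt" (length 4)
One optimal edit sequence:
  1. delete 's'  (+1)
  2. delete 'c'  (+1)
  3. substitute 'h' -> 'd'  (+1)
  4. substitute 'o' -> 'i'  (+1)
  5. substitute 'o' -> 'r'  (+1)
  6. substitute 'l' -> 't'  (+1)
Edit distance = 6
Max length = max(6, 4) = 6
Similarity = 1 - 6/6
= 0.0000


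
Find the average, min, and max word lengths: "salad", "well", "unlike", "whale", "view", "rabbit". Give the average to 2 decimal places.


Lengths: "salad"=5, "well"=4, "unlike"=6, "whale"=5, "view"=4, "rabbit"=6
Sum = 30, Count = 6
Average = 30/6 = 5.00
= avg=5.00, min=4, max=6


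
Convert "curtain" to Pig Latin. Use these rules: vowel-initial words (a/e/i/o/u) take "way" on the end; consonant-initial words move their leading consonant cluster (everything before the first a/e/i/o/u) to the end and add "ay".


Word: "curtain"
Starts with consonant(s) → move to end, add 'ay'
Consonant cluster: "c"
Pig Latin = "urtaincay"


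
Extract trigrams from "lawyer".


Word: "lawyer" (length 6)
Number of trigrams = 6 - 3 + 1 = 4
  Position 0: "law"
  Position 1: "awy"
  Position 2: "wye"
  Position 3: "yer"
Trigrams = "law", "awy", "wye", "yer"


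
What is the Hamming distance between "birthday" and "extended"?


Comparing character by character (same length = 8):
  Pos 0: 'b' vs 'e' !=
  Pos 1: 'i' vs 'x' !=
  Pos 2: 'r' vs 't' !=
  Pos 3: 't' vs 'e' !=
  Pos 4: 'h' vs 'n' !=
  Pos 5: 'd' vs 'd' =
  Pos 6: 'a' vs 'e' !=
  Pos 7: 'y' vs 'd' !=
Hamming distance = 7


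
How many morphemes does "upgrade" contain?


Word: "upgrade"
Morphemes: up- / grade
Each morpheme carries meaning
= 2 morphemes


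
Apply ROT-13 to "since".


Word: "since"
Shift: 13
Each letter → (letter + shift) mod 26:
  's' (18) + 13 = 5 → 'f'
  'i' (8) + 13 = 21 → 'v'
  'n' (13) + 13 = 0 → 'a'
  'c' (2) + 13 = 15 → 'p'
  'e' (4) + 13 = 17 → 'r'
Result = "fvapr"


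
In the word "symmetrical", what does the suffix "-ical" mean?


Suffix: -ical
Example: symmetrical (symmetry + -ical, with a spelling change)
Meaning = relating to


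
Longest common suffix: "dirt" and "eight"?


Word 1: "dirt"
Word 2: "eight"
Comparing from end:
  Pos -1: 't' == 't'
  Pos -2: 'r' != 'h' (stop)
LCS = "t" (length 1)


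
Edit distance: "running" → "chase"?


Word 1: "running" (length 7)
Word 2: "chase" (length 5)
One optimal edit sequence (insert/delete/substitute each cost 1):
  1. delete 'r'  (+1)
  2. delete 'u'  (+1)
  3. substitute 'n' -> 'c'  (+1)
  4. substitute 'n' -> 'h'  (+1)
  5. substitute 'i' -> 'a'  (+1)
  6. substitute 'n' -> 's'  (+1)
  7. substitute 'g' -> 'e'  (+1)
Total edit operations: 7
Edit distance = 7


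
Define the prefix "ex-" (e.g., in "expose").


Prefix: ex-
As in: expose -> ex- + pose
Meaning = out / former


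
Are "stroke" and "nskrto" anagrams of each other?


Word 1: "stroke" → sorted: ekorst
Word 2: "nskrto" → sorted: knorst
Same letters? ekorst != knorst
Anagram = No


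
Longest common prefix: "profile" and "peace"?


Word 1: "profile"
Word 2: "peace"
Comparing from start:
  Pos 0: 'p' == 'p'
  Pos 1: 'r' != 'e' (stop)
LCP = "p" (length 1)


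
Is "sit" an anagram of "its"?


Word 1: "its" → sorted: ist
Word 2: "sit" → sorted: ist
Same letters? ist == ist
Anagram = Yes


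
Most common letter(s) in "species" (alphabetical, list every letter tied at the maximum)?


Word: "species"
Letter counts:
  'c': 1
  'e': 2
  'i': 1
  'p': 1
  's': 2
Maximum count = 2
Most frequent = 'e', 's' (2 times each)


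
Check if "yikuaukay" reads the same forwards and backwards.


Word: "yikuaukay"
Reversed: "yakuaukiy"
Forward == Backward? yikuaukay != yakuaukiy
Palindrome = No


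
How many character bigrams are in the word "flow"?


Word: "flow" (length 4)
Number of 2-grams = length - 2 + 1 = 4 - 2 + 1
= 3


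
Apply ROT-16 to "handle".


Word: "handle"
Shift: 16
Each letter → (letter + shift) mod 26:
  'h' (7) + 16 = 23 → 'x'
  'a' (0) + 16 = 16 → 'q'
  'n' (13) + 16 = 3 → 'd'
  'd' (3) + 16 = 19 → 't'
  'l' (11) + 16 = 1 → 'b'
  'e' (4) + 16 = 20 → 'u'
Result = "xqdtbu"


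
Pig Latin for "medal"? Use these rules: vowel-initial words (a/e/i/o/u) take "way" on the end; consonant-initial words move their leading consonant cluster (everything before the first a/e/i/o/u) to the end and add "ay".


Word: "medal"
Starts with consonant(s) → move to end, add 'ay'
Consonant cluster: "m"
Pig Latin = "edalmay"


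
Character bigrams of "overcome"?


Word: "overcome" (length 8)
Number of bigrams = 8 - 2 + 1 = 7
  Position 0: "ov"
  Position 1: "ve"
  Position 2: "er"
  Position 3: "rc"
  Position 4: "co"
  Position 5: "om"
  Position 6: "me"
Bigrams = "ov", "ve", "er", "rc", "co", "om", "me"


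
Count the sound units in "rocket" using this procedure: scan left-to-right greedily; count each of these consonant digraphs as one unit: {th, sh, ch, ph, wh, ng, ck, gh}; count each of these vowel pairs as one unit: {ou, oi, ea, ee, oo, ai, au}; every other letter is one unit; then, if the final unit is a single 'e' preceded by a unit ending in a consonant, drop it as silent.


Word: "rocket" (6 letters)
Left-to-right scan:
  1. 'r' (letter)
  2. 'o' (letter)
  3. 'ck' (digraph)
  4. 'e' (letter)
  5. 't' (letter)
Units from scan: 5
Sound units = 5 units


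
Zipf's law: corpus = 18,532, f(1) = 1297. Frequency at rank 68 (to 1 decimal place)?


Zipf's law: f(r) = f(1) / r
f(1) = 1297
f(68) = 1297 / 68
= 19.1 occurrences


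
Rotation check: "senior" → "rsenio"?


Word: "senior", Candidate: "rsenio"
Method: check if candidate is substring of word+word
"seniorsenior" contains "rsenio"? Yes
Is rotation = Yes


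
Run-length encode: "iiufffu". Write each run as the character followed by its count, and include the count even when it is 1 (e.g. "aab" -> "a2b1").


String: "iiufffu"
Scanning for consecutive runs:
  'i' x 2
  'u' x 1
  'f' x 3
  'u' x 1
RLE = "i2u1f3u1"


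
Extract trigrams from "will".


Word: "will" (length 4)
Number of trigrams = 4 - 3 + 1 = 2
  Position 0: "wil"
  Position 1: "ill"
Trigrams = "wil", "ill"


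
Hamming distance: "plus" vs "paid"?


Comparing character by character (same length = 4):
  Pos 0: 'p' vs 'p' =
  Pos 1: 'l' vs 'a' !=
  Pos 2: 'u' vs 'i' !=
  Pos 3: 's' vs 'd' !=
Hamming distance = 3


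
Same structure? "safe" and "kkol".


Pattern of "safe": [0, 1, 2, 3]
Pattern of "kkol": [0, 0, 1, 2]
Patterns do not match
Same pattern = No


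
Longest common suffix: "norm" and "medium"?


Word 1: "norm"
Word 2: "medium"
Comparing from end:
  Pos -1: 'm' == 'm'
  Pos -2: 'r' != 'u' (stop)
LCS = "m" (length 1)


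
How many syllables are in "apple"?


Word: "apple"
Syllable breakdown: ap · ple
Counting: 2 parts
= 2 syllables


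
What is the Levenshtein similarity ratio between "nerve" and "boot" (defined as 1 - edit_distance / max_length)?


Word 1: "nerve" (length 5)
Word 2: "boot" (length 4)
One optimal edit sequence:
  1. delete 'n'  (+1)
  2. substitute 'e' -> 'b'  (+1)
  3. substitute 'r' -> 'o'  (+1)
  4. substitute 'v' -> 'o'  (+1)
  5. substitute 'e' -> 't'  (+1)
Edit distance = 5
Max length = max(5, 4) = 5
Similarity = 1 - 5/5
= 0.0000


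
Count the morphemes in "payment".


Word: "payment"
Morphemes: pay + -ment
Each morpheme carries meaning
= 2 morphemes


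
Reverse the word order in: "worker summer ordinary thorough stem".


Original: "worker summer ordinary thorough stem"
Words (1..n): worker | summer | ordinary | thorough | stem
Reversed (n..1): stem | thorough | ordinary | summer | worker
Result = "stem thorough ordinary summer worker"


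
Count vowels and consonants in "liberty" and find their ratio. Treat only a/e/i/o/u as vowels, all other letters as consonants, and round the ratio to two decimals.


Word: "liberty"
Vowels (a,e,i,o,u): 2
Consonants: 5
Ratio = 2/5
= 0.40


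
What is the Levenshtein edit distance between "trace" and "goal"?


Word 1: "trace" (length 5)
Word 2: "goal" (length 4)
One optimal edit sequence (insert/delete/substitute each cost 1):
  1. substitute 't' -> 'g'  (+1)
  2. substitute 'r' -> 'o'  (+1)
  3. keep 'a'
  4. delete 'c'  (+1)
  5. substitute 'e' -> 'l'  (+1)
Total edit operations: 4
Edit distance = 4


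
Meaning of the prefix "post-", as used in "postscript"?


Prefix: post-
As in: postscript -> post- + script
Meaning = after


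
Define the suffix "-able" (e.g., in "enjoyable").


Suffix: -able
As in: enjoyable -> enjoy + -able
Meaning = capable of


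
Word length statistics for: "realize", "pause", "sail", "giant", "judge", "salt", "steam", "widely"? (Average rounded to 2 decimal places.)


Lengths: "realize"=7, "pause"=5, "sail"=4, "giant"=5, "judge"=5, "salt"=4, "steam"=5, "widely"=6
Sum = 41, Count = 8
Average = 41/8 = 5.13
= avg=5.13, min=4, max=7


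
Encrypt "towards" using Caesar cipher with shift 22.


Word: "towards"
Shift: 22
Each letter → (letter + shift) mod 26:
  't' (19) + 22 = 15 → 'p'
  'o' (14) + 22 = 10 → 'k'
  'w' (22) + 22 = 18 → 's'
  'a' (0) + 22 = 22 → 'w'
  'r' (17) + 22 = 13 → 'n'
  'd' (3) + 22 = 25 → 'z'
  's' (18) + 22 = 14 → 'o'
Result = "pkswnzo"


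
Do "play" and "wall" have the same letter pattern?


Pattern of "play": [0, 1, 2, 3]
Pattern of "wall": [0, 1, 2, 2]
Patterns do not match
Same pattern = No


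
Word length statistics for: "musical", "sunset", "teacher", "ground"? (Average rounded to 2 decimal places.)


Lengths: "musical"=7, "sunset"=6, "teacher"=7, "ground"=6
Sum = 26, Count = 4
Average = 26/4 = 6.50
= avg=6.50, min=6, max=7


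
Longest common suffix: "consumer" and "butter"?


Word 1: "consumer"
Word 2: "butter"
Comparing from end:
  Pos -1: 'r' == 'r'
  Pos -2: 'e' == 'e'
  Pos -3: 'm' != 't' (stop)
LCS = "er" (length 2)


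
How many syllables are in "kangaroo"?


Word: "kangaroo"
Syllable breakdown: kan-ga-roo
Counting: 3 parts
= 3 syllables


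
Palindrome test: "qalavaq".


Word: "qalavaq"
Reversed: "qavalaq"
Forward == Backward? qalavaq != qavalaq
Palindrome = No


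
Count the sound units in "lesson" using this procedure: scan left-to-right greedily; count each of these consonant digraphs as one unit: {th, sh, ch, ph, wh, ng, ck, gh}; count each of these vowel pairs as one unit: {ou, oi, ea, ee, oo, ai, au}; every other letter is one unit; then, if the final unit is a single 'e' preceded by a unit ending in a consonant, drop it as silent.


Word: "lesson" (6 letters)
Left-to-right scan:
  [1] 'l' (letter)
  [2] 'e' (letter)
  [3] 's' (letter)
  [4] 's' (letter)
  [5] 'o' (letter)
  [6] 'n' (letter)
Units from scan: 6
Sound units = 6 units


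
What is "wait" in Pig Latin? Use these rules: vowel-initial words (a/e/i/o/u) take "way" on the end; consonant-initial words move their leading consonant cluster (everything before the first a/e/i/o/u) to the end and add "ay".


Word: "wait"
Starts with consonant(s) → move to end, add 'ay'
Consonant cluster: "w"
Pig Latin = "aitway"


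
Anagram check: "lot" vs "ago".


Word 1: "lot" → sorted: lot
Word 2: "ago" → sorted: ago
Same letters? lot != ago
Anagram = No


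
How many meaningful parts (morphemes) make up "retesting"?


Word: "retesting"
Morphemes: re- / test / -ing
Each morpheme carries meaning
= 3 morphemes


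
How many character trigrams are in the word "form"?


Word: "form" (length 4)
Number of 3-grams = length - 3 + 1 = 4 - 3 + 1
= 2


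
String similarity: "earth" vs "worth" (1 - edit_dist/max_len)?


Word 1: "earth" (length 5)
Word 2: "worth" (length 5)
One optimal edit sequence:
  1. substitute 'e' -> 'w'  (+1)
  2. substitute 'a' -> 'o'  (+1)
  3. keep 'r'
  4. keep 't'
  5. keep 'h'
Edit distance = 2
Max length = max(5, 5) = 5
Similarity = 1 - 2/5
= 0.6000


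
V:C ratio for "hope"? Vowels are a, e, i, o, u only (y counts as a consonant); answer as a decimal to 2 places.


Word: "hope"
Vowels (a,e,i,o,u): 2
Consonants: 2
Ratio = 2/2
= 1.00


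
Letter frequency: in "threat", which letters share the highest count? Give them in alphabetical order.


Word: "threat"
Letter counts:
  'a': 1
  'e': 1
  'h': 1
  'r': 1
  't': 2
Maximum count = 2
Most frequent = 't' (2 times each)


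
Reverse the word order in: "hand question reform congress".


Original: "hand question reform congress"
Words (1..n): hand | question | reform | congress
Reversed (n..1): congress | reform | question | hand
Result = "congress reform question hand"


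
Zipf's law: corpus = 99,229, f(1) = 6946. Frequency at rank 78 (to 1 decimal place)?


Zipf's law: f(r) = f(1) / r
f(1) = 6946
f(78) = 6946 / 78
= 89.1 occurrences


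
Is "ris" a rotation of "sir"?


Word: "sir", Candidate: "ris"
Method: check if candidate is substring of word+word
"sirsir" contains "ris"? No
Is rotation = No


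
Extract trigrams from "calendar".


Word: "calendar" (length 8)
Number of trigrams = 8 - 3 + 1 = 6
  Position 0: "cal"
  Position 1: "ale"
  Position 2: "len"
  Position 3: "end"
  Position 4: "nda"
  Position 5: "dar"
Trigrams = "cal", "ale", "len", "end", "nda", "dar"


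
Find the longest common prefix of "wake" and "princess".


Word 1: "wake"
Word 2: "princess"
Comparing from start:
  Pos 0: 'w' != 'p' (stop)
LCP = "" (length 0)


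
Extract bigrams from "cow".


Word: "cow" (length 3)
Number of bigrams = 3 - 2 + 1 = 2
  Position 0: "co"
  Position 1: "ow"
Bigrams = "co", "ow"


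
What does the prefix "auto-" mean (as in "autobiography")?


Prefix: auto-
Example: autobiography = auto- + biography
Meaning = self


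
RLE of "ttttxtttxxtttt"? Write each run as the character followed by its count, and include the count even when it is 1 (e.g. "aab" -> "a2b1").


String: "ttttxtttxxtttt"
Scanning for consecutive runs:
  't' x 4
  'x' x 1
  't' x 3
  'x' x 2
  't' x 4
RLE = "t4x1t3x2t4"


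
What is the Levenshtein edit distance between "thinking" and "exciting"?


Word 1: "thinking" (length 8)
Word 2: "exciting" (length 8)
One optimal edit sequence (insert/delete/substitute each cost 1):
  1. substitute 't' -> 'e'  (+1)
  2. substitute 'h' -> 'x'  (+1)
  3. substitute 'i' -> 'c'  (+1)
  4. substitute 'n' -> 'i'  (+1)
  5. substitute 'k' -> 't'  (+1)
  6. keep 'i'
  7. keep 'n'
  8. keep 'g'
Total edit operations: 5
Edit distance = 5


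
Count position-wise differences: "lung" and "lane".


Comparing character by character (same length = 4):
  Pos 0: 'l' vs 'l' =
  Pos 1: 'u' vs 'a' !=
  Pos 2: 'n' vs 'n' =
  Pos 3: 'g' vs 'e' !=
Hamming distance = 2


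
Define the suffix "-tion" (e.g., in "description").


Suffix: -tion
Example: description = describe + -tion, with a spelling change
Meaning = act or process


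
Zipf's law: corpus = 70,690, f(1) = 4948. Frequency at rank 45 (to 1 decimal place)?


Zipf's law: f(r) = f(1) / r
f(1) = 4948
f(45) = 4948 / 45
= 110.0 occurrences


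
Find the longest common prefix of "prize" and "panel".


Word 1: "prize"
Word 2: "panel"
Comparing from start:
  Pos 0: 'p' == 'p'
  Pos 1: 'r' != 'a' (stop)
LCP = "p" (length 1)


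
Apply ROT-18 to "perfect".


Word: "perfect"
Shift: 18
Each letter → (letter + shift) mod 26:
  'p' (15) + 18 = 7 → 'h'
  'e' (4) + 18 = 22 → 'w'
  'r' (17) + 18 = 9 → 'j'
  'f' (5) + 18 = 23 → 'x'
  'e' (4) + 18 = 22 → 'w'
  'c' (2) + 18 = 20 → 'u'
  't' (19) + 18 = 11 → 'l'
Result = "hwjxwul"


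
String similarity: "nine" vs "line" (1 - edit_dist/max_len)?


Word 1: "nine" (length 4)
Word 2: "line" (length 4)
One optimal edit sequence:
  1. substitute 'n' -> 'l'  (+1)
  2. keep 'i'
  3. keep 'n'
  4. keep 'e'
Edit distance = 1
Max length = max(4, 4) = 4
Similarity = 1 - 1/4
= 0.7500


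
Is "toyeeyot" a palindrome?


Word: "toyeeyot"
Reversed: "toyeeyot"
Forward == Backward? toyeeyot == toyeeyot
Palindrome = Yes


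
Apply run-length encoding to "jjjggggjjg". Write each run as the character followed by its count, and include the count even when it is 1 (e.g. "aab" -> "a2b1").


String: "jjjggggjjg"
Scanning for consecutive runs:
  'j' x 3
  'g' x 4
  'j' x 2
  'g' x 1
RLE = "j3g4j2g1"


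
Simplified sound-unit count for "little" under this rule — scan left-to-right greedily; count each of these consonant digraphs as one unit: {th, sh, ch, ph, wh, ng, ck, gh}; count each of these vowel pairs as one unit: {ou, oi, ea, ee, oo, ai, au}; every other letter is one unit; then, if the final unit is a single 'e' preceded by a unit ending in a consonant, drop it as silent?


Word: "little" (6 letters)
Left-to-right scan:
  [1] 'l' (letter)
  [2] 'i' (letter)
  [3] 't' (letter)
  [4] 't' (letter)
  [5] 'l' (letter)
  [6] 'e' (letter)
Units from scan: 6
Final unit is 'e' after a consonant -> drop as silent (-1)
Sound units = 5 units


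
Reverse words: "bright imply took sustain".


Original: "bright imply took sustain"
Words (1..n): bright | imply | took | sustain
Reversed (n..1): sustain | took | imply | bright
Result = "sustain took imply bright"


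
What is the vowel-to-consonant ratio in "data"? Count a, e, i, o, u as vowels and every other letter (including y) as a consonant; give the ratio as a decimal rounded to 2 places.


Word: "data"
Vowels (a,e,i,o,u): 2
Consonants: 2
Ratio = 2/2
= 1.00


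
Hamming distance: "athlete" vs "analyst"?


Comparing character by character (same length = 7):
  Pos 0: 'a' vs 'a' =
  Pos 1: 't' vs 'n' !=
  Pos 2: 'h' vs 'a' !=
  Pos 3: 'l' vs 'l' =
  Pos 4: 'e' vs 'y' !=
  Pos 5: 't' vs 's' !=
  Pos 6: 'e' vs 't' !=
Hamming distance = 5


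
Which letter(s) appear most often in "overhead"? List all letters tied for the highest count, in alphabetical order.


Word: "overhead"
Letter counts:
  'a': 1
  'd': 1
  'e': 2
  'h': 1
  'o': 1
  'r': 1
  'v': 1
Maximum count = 2
Most frequent = 'e' (2 times each)


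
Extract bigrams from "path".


Word: "path" (length 4)
Number of bigrams = 4 - 2 + 1 = 3
  Position 0: "pa"
  Position 1: "at"
  Position 2: "th"
Bigrams = "pa", "at", "th"


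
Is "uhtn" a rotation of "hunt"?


Word: "hunt", Candidate: "uhtn"
Method: check if candidate is substring of word+word
"hunthunt" contains "uhtn"? No
Is rotation = No


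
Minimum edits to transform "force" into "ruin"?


Word 1: "force" (length 5)
Word 2: "ruin" (length 4)
One optimal edit sequence (insert/delete/substitute each cost 1):
  1. delete 'f'  (+1)
  2. substitute 'o' -> 'r'  (+1)
  3. substitute 'r' -> 'u'  (+1)
  4. substitute 'c' -> 'i'  (+1)
  5. substitute 'e' -> 'n'  (+1)
Total edit operations: 5
Edit distance = 5


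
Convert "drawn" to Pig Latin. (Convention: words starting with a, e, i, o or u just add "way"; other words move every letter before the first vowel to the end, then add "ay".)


Word: "drawn"
Starts with consonant(s) → move to end, add 'ay'
Consonant cluster: "dr"
Pig Latin = "awndray"


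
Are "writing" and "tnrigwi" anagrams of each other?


Word 1: "writing" → sorted: giinrtw
Word 2: "tnrigwi" → sorted: giinrtw
Same letters? giinrtw == giinrtw
Anagram = Yes


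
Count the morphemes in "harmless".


Word: "harmless"
Morphemes: harm | -less
Each morpheme carries meaning
= 2 morphemes


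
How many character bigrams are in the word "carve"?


Word: "carve" (length 5)
Number of 2-grams = length - 2 + 1 = 5 - 2 + 1
= 4


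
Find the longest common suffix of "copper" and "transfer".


Word 1: "copper"
Word 2: "transfer"
Comparing from end:
  Pos -1: 'r' == 'r'
  Pos -2: 'e' == 'e'
  Pos -3: 'p' != 'f' (stop)
LCS = "er" (length 2)


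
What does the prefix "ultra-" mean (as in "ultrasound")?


Prefix: ultra-
Example: ultrasound (ultra- + sound)
Meaning = beyond


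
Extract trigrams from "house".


Word: "house" (length 5)
Number of trigrams = 5 - 3 + 1 = 3
  Position 0: "hou"
  Position 1: "ous"
  Position 2: "use"
Trigrams = "hou", "ous", "use"


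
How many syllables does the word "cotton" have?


Word: "cotton"
Syllable breakdown: cot · ton
Counting: 2 parts
= 2 syllables


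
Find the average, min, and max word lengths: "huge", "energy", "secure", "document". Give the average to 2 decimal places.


Lengths: "huge"=4, "energy"=6, "secure"=6, "document"=8
Sum = 24, Count = 4
Average = 24/4 = 6.00
= avg=6.00, min=4, max=8


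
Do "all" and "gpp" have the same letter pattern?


Pattern of "all": [0, 1, 1]
Pattern of "gpp": [0, 1, 1]
Patterns match
Same pattern = Yes


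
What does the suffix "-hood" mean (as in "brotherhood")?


Suffix: -hood
Example: brotherhood = brother + -hood
Meaning = state / condition


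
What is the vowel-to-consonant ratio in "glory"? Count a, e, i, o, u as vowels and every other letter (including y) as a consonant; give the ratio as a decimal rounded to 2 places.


Word: "glory"
Vowels (a,e,i,o,u): 1
Consonants: 4
Ratio = 1/4
= 0.25


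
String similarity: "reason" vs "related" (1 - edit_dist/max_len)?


Word 1: "reason" (length 6)
Word 2: "related" (length 7)
One optimal edit sequence:
  1. keep 'r'
  2. keep 'e'
  3. insert 'l'  (+1)
  4. keep 'a'
  5. substitute 's' -> 't'  (+1)
  6. substitute 'o' -> 'e'  (+1)
  7. substitute 'n' -> 'd'  (+1)
Edit distance = 4
Max length = max(6, 7) = 7
Similarity = 1 - 4/7
= 0.4286


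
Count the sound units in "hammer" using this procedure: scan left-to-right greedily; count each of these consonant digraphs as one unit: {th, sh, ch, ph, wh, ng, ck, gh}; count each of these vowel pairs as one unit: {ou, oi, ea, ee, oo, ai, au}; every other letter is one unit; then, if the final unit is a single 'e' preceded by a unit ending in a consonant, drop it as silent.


Word: "hammer" (6 letters)
Left-to-right scan:
  [1] 'h' (letter)
  [2] 'a' (letter)
  [3] 'm' (letter)
  [4] 'm' (letter)
  [5] 'e' (letter)
  [6] 'r' (letter)
Units from scan: 6
Sound units = 6 units


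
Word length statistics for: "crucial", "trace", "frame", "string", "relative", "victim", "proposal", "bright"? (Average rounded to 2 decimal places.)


Lengths: "crucial"=7, "trace"=5, "frame"=5, "string"=6, "relative"=8, "victim"=6, "proposal"=8, "bright"=6
Sum = 51, Count = 8
Average = 51/8 = 6.38
= avg=6.38, min=5, max=8


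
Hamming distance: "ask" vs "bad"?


Comparing character by character (same length = 3):
  Pos 0: 'a' vs 'b' !=
  Pos 1: 's' vs 'a' !=
  Pos 2: 'k' vs 'd' !=
Hamming distance = 3


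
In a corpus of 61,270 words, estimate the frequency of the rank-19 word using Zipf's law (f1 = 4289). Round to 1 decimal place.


Zipf's law: f(r) = f(1) / r
f(1) = 4289
f(19) = 4289 / 19
= 225.7 occurrences


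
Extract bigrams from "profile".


Word: "profile" (length 7)
Number of bigrams = 7 - 2 + 1 = 6
  Position 0: "pr"
  Position 1: "ro"
  Position 2: "of"
  Position 3: "fi"
  Position 4: "il"
  Position 5: "le"
Bigrams = "pr", "ro", "of", "fi", "il", "le"


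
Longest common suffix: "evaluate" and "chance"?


Word 1: "evaluate"
Word 2: "chance"
Comparing from end:
  Pos -1: 'e' == 'e'
  Pos -2: 't' != 'c' (stop)
LCS = "e" (length 1)


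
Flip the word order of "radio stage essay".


Original: "radio stage essay"
Words (1..n): radio | stage | essay
Reversed (n..1): essay | stage | radio
Result = "essay stage radio"


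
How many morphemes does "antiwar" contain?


Word: "antiwar"
Morphemes: anti- + war
Each morpheme carries meaning
= 2 morphemes


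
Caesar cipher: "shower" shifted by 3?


Word: "shower"
Shift: 3
Each letter → (letter + shift) mod 26:
  's' (18) + 3 = 21 → 'v'
  'h' (7) + 3 = 10 → 'k'
  'o' (14) + 3 = 17 → 'r'
  'w' (22) + 3 = 25 → 'z'
  'e' (4) + 3 = 7 → 'h'
  'r' (17) + 3 = 20 → 'u'
Result = "vkrzhu"


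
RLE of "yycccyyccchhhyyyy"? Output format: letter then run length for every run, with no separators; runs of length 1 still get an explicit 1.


String: "yycccyyccchhhyyyy"
Scanning for consecutive runs:
  'y' x 2
  'c' x 3
  'y' x 2
  'c' x 3
  'h' x 3
  'y' x 4
RLE = "y2c3y2c3h3y4"


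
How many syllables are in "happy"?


Word: "happy"
Syllable breakdown: hap / py
Counting: 2 parts
= 2 syllables


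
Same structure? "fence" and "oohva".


Pattern of "fence": [0, 1, 2, 3, 1]
Pattern of "oohva": [0, 0, 1, 2, 3]
Patterns do not match
Same pattern = No


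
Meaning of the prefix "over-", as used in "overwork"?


Prefix: over-
Example: overwork (over- + work)
Meaning = excessive


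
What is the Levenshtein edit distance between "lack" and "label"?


Word 1: "lack" (length 4)
Word 2: "label" (length 5)
One optimal edit sequence (insert/delete/substitute each cost 1):
  1. keep 'l'
  2. keep 'a'
  3. insert 'b'  (+1)
  4. substitute 'c' -> 'e'  (+1)
  5. substitute 'k' -> 'l'  (+1)
Total edit operations: 3
Edit distance = 3


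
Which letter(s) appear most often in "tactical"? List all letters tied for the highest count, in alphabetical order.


Word: "tactical"
Letter counts:
  'a': 2
  'c': 2
  'i': 1
  'l': 1
  't': 2
Maximum count = 2
Most frequent = 'a', 'c', 't' (2 times each)


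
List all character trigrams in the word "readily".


Word: "readily" (length 7)
Number of trigrams = 7 - 3 + 1 = 5
  Position 0: "rea"
  Position 1: "ead"
  Position 2: "adi"
  Position 3: "dil"
  Position 4: "ily"
Trigrams = "rea", "ead", "adi", "dil", "ily"


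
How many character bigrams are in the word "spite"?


Word: "spite" (length 5)
Number of 2-grams = length - 2 + 1 = 5 - 2 + 1
= 4


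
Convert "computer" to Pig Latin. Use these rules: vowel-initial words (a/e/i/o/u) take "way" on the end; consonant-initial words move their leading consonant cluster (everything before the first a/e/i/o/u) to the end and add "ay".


Word: "computer"
Starts with consonant(s) → move to end, add 'ay'
Consonant cluster: "c"
Pig Latin = "omputercay"


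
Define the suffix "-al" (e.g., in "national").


Suffix: -al
Example: national = nation + -al
Meaning = relating to


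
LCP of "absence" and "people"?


Word 1: "absence"
Word 2: "people"
Comparing from start:
  Pos 0: 'a' != 'p' (stop)
LCP = "" (length 0)


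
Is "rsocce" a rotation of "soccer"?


Word: "soccer", Candidate: "rsocce"
Method: check if candidate is substring of word+word
"soccersoccer" contains "rsocce"? Yes
Is rotation = Yes


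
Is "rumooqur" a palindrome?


Word: "rumooqur"
Reversed: "ruqoomur"
Forward == Backward? rumooqur != ruqoomur
Palindrome = No


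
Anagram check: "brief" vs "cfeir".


Word 1: "brief" → sorted: befir
Word 2: "cfeir" → sorted: cefir
Same letters? befir != cefir
Anagram = No


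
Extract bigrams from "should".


Word: "should" (length 6)
Number of bigrams = 6 - 2 + 1 = 5
  Position 0: "sh"
  Position 1: "ho"
  Position 2: "ou"
  Position 3: "ul"
  Position 4: "ld"
Bigrams = "sh", "ho", "ou", "ul", "ld"


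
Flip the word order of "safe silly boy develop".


Original: "safe silly boy develop"
Words (1..n): safe | silly | boy | develop
Reversed (n..1): develop | boy | silly | safe
Result = "develop boy silly safe"


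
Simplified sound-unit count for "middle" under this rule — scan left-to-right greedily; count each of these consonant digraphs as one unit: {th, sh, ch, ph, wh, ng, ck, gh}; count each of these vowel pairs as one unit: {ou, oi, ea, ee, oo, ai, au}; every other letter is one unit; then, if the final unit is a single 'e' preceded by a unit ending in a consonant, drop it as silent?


Word: "middle" (6 letters)
Left-to-right scan:
  [1] 'm' (letter)
  [2] 'i' (letter)
  [3] 'd' (letter)
  [4] 'd' (letter)
  [5] 'l' (letter)
  [6] 'e' (letter)
Units from scan: 6
Final unit is 'e' after a consonant -> drop as silent (-1)
Sound units = 5 units
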